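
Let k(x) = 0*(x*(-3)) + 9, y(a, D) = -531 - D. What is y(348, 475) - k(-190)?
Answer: -1015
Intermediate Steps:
k(x) = 9 (k(x) = 0*(-3*x) + 9 = 0 + 9 = 9)
y(348, 475) - k(-190) = (-531 - 1*475) - 1*9 = (-531 - 475) - 9 = -1006 - 9 = -1015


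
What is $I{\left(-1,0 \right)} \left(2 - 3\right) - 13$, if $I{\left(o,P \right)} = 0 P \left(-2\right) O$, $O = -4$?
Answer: $-13$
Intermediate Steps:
$I{\left(o,P \right)} = 0$ ($I{\left(o,P \right)} = 0 P \left(-2\right) \left(-4\right) = 0 - 2 P \left(-4\right) = 0 \cdot 8 P = 0$)
$I{\left(-1,0 \right)} \left(2 - 3\right) - 13 = 0 \left(2 - 3\right) - 13 = 0 \left(-1\right) - 13 = 0 - 13 = -13$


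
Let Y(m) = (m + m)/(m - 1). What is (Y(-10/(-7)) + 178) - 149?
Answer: 107/3 ≈ 35.667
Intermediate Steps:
Y(m) = 2*m/(-1 + m) (Y(m) = (2*m)/(-1 + m) = 2*m/(-1 + m))
(Y(-10/(-7)) + 178) - 149 = (2*(-10/(-7))/(-1 - 10/(-7)) + 178) - 149 = (2*(-10*(-⅐))/(-1 - 10*(-⅐)) + 178) - 149 = (2*(10/7)/(-1 + 10/7) + 178) - 149 = (2*(10/7)/(3/7) + 178) - 149 = (2*(10/7)*(7/3) + 178) - 149 = (20/3 + 178) - 149 = 554/3 - 149 = 107/3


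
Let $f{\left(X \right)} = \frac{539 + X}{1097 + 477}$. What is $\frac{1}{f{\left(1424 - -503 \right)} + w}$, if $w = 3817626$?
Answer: $\frac{787}{3004472895} \approx 2.6194 \cdot 10^{-7}$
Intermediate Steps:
$f{\left(X \right)} = \frac{539}{1574} + \frac{X}{1574}$ ($f{\left(X \right)} = \frac{539 + X}{1574} = \left(539 + X\right) \frac{1}{1574} = \frac{539}{1574} + \frac{X}{1574}$)
$\frac{1}{f{\left(1424 - -503 \right)} + w} = \frac{1}{\left(\frac{539}{1574} + \frac{1424 - -503}{1574}\right) + 3817626} = \frac{1}{\left(\frac{539}{1574} + \frac{1424 + 503}{1574}\right) + 3817626} = \frac{1}{\left(\frac{539}{1574} + \frac{1}{1574} \cdot 1927\right) + 3817626} = \frac{1}{\left(\frac{539}{1574} + \frac{1927}{1574}\right) + 3817626} = \frac{1}{\frac{1233}{787} + 3817626} = \frac{1}{\frac{3004472895}{787}} = \frac{787}{3004472895}$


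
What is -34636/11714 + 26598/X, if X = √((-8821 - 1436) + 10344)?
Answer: -17318/5857 + 8866*√87/29 ≈ 2848.6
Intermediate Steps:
X = √87 (X = √(-10257 + 10344) = √87 ≈ 9.3274)
-34636/11714 + 26598/X = -34636/11714 + 26598/(√87) = -34636*1/11714 + 26598*(√87/87) = -17318/5857 + 8866*√87/29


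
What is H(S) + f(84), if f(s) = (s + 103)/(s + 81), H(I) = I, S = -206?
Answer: -3073/15 ≈ -204.87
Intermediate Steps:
f(s) = (103 + s)/(81 + s)
H(S) + f(84) = -206 + (103 + 84)/(81 + 84) = -206 + 187/165 = -206 + (1/165)*187 = -206 + 17/15 = -3073/15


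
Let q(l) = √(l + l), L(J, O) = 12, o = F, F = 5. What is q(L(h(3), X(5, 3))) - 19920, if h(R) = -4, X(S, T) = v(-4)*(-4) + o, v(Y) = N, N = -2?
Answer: -19920 + 2*√6 ≈ -19915.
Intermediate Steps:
o = 5
v(Y) = -2
X(S, T) = 13 (X(S, T) = -2*(-4) + 5 = 8 + 5 = 13)
q(l) = √2*√l (q(l) = √(2*l) = √2*√l)
q(L(h(3), X(5, 3))) - 19920 = √2*√12 - 19920 = √2*(2*√3) - 19920 = 2*√6 - 19920 = -19920 + 2*√6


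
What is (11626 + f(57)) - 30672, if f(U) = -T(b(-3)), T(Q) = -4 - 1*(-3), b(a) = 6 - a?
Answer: -19045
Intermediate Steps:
T(Q) = -1 (T(Q) = -4 + 3 = -1)
f(U) = 1 (f(U) = -1*(-1) = 1)
(11626 + f(57)) - 30672 = (11626 + 1) - 30672 = 11627 - 30672 = -19045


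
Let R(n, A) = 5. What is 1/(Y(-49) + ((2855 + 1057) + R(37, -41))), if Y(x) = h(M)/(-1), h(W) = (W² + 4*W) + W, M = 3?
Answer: 1/3893 ≈ 0.00025687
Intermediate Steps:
h(W) = W² + 5*W
Y(x) = -24 (Y(x) = (3*(5 + 3))/(-1) = (3*8)*(-1) = 24*(-1) = -24)
1/(Y(-49) + ((2855 + 1057) + R(37, -41))) = 1/(-24 + ((2855 + 1057) + 5)) = 1/(-24 + (3912 + 5)) = 1/(-24 + 3917) = 1/3893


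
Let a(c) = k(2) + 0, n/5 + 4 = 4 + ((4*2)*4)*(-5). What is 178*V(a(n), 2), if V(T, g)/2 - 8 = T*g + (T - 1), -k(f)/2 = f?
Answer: -1780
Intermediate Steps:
n = -800 (n = -20 + 5*(4 + ((4*2)*4)*(-5)) = -20 + 5*(4 + (8*4)*(-5)) = -20 + 5*(4 + 32*(-5)) = -20 + 5*(4 - 160) = -20 + 5*(-156) = -20 - 780 = -800)
k(f) = -2*f
a(c) = -4 (a(c) = -2*2 + 0 = -4 + 0 = -4)
V(T, g) = 14 + 2*T + 2*T*g (V(T, g) = 16 + 2*(T*g + (T - 1)) = 16 + 2*(T*g + (-1 + T)) = 16 + 2*(-1 + T + T*g) = 16 + (-2 + 2*T + 2*T*g) = 14 + 2*T + 2*T*g)
178*V(a(n), 2) = 178*(14 + 2*(-4) + 2*(-4)*2) = 178*(14 - 8 - 16) = 178*(-10) = -1780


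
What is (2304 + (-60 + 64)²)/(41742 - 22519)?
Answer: 2320/19223 ≈ 0.12069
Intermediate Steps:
(2304 + (-60 + 64)²)/(41742 - 22519) = (2304 + 4²)/19223 = (2304 + 16)*(1/19223) = 2320*(1/19223) = 2320/19223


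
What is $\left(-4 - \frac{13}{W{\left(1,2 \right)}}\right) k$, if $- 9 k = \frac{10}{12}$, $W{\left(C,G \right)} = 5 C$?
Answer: $\frac{11}{18} \approx 0.61111$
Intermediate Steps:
$k = - \frac{5}{54}$ ($k = - \frac{10 \cdot \frac{1}{12}}{9} = \left(- \frac{1}{9}\right) \frac{5}{6} = - \frac{5}{54} \approx -0.092593$)
$\left(-4 - \frac{13}{W{\left(1,2 \right)}}\right) k = \left(-4 - \frac{13}{5 \cdot 1}\right) \left(- \frac{5}{54}\right) = \left(-4 - \frac{13}{5}\right) \left(- \frac{5}{54}\right) = \left(- \frac{33}{5}\right) \left(- \frac{5}{54}\right) = \frac{11}{18}$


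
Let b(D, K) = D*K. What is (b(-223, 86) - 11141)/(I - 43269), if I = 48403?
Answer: -30319/5134 ≈ -5.9055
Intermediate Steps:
(b(-223, 86) - 11141)/(I - 43269) = (-223*86 - 11141)/(48403 - 43269) = (-19178 - 11141)/5134 = -30319*1/5134 = -30319/5134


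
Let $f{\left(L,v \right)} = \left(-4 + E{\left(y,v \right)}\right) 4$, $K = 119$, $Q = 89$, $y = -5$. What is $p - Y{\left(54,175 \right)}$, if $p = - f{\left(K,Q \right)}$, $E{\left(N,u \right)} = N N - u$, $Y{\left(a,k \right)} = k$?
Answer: $97$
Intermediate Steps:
$E{\left(N,u \right)} = N^{2} - u$
$f{\left(L,v \right)} = 84 - 4 v$ ($f{\left(L,v \right)} = \left(-4 - \left(-25 + v\right)\right) 4 = \left(21 - v\right) 4 = 84 - 4 v$)
$p = 272$ ($p = - (84 - 356) = \left(-1\right) \left(-272\right) = 272$)
$p - Y{\left(54,175 \right)} = 272 - 175 = 97$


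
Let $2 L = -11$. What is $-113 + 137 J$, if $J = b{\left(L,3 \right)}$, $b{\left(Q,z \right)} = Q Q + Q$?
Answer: $\frac{13111}{4} \approx 3277.8$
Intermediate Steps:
$L = - \frac{11}{2}$ ($L = \frac{1}{2} \left(-11\right) = - \frac{11}{2} \approx -5.5$)
$b{\left(Q,z \right)} = Q + Q^{2}$ ($b{\left(Q,z \right)} = Q^{2} + Q = Q + Q^{2}$)
$J = \frac{99}{4}$ ($J = - \frac{11 \left(1 - \frac{11}{2}\right)}{2} = \left(- \frac{11}{2}\right) \left(- \frac{9}{2}\right) = \frac{99}{4} \approx 24.75$)
$-113 + 137 J = -113 + 137 \cdot \frac{99}{4} = -113 + \frac{13563}{4} = \frac{13111}{4}$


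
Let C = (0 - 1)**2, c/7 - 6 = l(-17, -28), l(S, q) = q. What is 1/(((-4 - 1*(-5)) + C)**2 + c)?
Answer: -1/150 ≈ -0.0066667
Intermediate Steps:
c = -154 (c = 42 + 7*(-28) = 42 - 196 = -154)
C = 1 (C = (-1)**2 = 1)
1/(((-4 - 1*(-5)) + C)**2 + c) = 1/(((-4 - 1*(-5)) + 1)**2 - 154) = 1/(((-4 + 5) + 1)**2 - 154) = 1/((1 + 1)**2 - 154) = 1/(2**2 - 154) = 1/(4 - 154) = 1/(-150) = -1/150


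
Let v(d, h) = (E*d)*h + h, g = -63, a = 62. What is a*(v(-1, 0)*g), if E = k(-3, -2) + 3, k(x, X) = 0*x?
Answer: 0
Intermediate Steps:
k(x, X) = 0
E = 3 (E = 0 + 3 = 3)
v(d, h) = h + 3*d*h (v(d, h) = (3*d)*h + h = 3*d*h + h = h + 3*d*h)
a*(v(-1, 0)*g) = 62*((0*(1 + 3*(-1)))*(-63)) = 62*((0*(1 - 3))*(-63)) = 62*((0*(-2))*(-63)) = 62*(0*(-63)) = 62*0 = 0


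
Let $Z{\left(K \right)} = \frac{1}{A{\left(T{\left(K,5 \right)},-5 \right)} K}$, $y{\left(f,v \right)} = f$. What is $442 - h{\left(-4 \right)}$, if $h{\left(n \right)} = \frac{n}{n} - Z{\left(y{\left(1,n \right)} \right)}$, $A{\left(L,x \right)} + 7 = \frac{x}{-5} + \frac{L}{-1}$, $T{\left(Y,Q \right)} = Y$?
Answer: $\frac{3086}{7} \approx 440.86$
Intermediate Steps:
$A{\left(L,x \right)} = -7 - L - \frac{x}{5}$ ($A{\left(L,x \right)} = -7 + \left(\frac{x}{-5} + \frac{L}{-1}\right) = -7 + \left(x \left(- \frac{1}{5}\right) + L \left(-1\right)\right) = -7 - \left(L + \frac{x}{5}\right) = -7 - L - \frac{x}{5}$)
$Z{\left(K \right)} = \frac{1}{K \left(-6 - K\right)}$ ($Z{\left(K \right)} = \frac{1}{\left(-7 - K - -1\right) K} = \frac{1}{\left(-7 - K + 1\right) K} = \frac{1}{\left(-6 - K\right) K} = \frac{1}{K \left(-6 - K\right)}$)
$h{\left(n \right)} = \frac{8}{7}$ ($h{\left(n \right)} = \frac{n}{n} - - \frac{1}{1 \left(6 + 1\right)} = 1 - \left(-1\right) 1 \cdot \frac{1}{7} = 1 - - \frac{1}{7} = 1 + \frac{1}{7} = \frac{8}{7}$)
$442 - h{\left(-4 \right)} = 442 - \frac{8}{7} = \frac{3086}{7}$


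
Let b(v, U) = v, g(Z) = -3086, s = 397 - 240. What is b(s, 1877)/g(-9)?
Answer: -157/3086 ≈ -0.050875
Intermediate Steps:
s = 157
b(s, 1877)/g(-9) = 157/(-3086) = 157*(-1/3086) = -157/3086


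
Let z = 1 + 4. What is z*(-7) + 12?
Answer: -23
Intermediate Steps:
z = 5
z*(-7) + 12 = 5*(-7) + 12 = -35 + 12 = -23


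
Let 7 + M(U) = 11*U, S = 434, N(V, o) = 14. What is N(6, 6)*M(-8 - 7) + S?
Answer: -1974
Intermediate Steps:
M(U) = -7 + 11*U
N(6, 6)*M(-8 - 7) + S = 14*(-7 + 11*(-8 - 7)) + 434 = 14*(-7 + 11*(-15)) + 434 = 14*(-7 - 165) + 434 = 14*(-172) + 434 = -2408 + 434 = -1974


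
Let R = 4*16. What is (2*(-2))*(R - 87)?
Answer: 92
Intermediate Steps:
R = 64
(2*(-2))*(R - 87) = (2*(-2))*(64 - 87) = -4*(-23) = 92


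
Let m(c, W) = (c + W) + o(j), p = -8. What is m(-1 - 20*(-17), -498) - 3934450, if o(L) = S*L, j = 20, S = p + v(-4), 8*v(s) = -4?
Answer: -3934779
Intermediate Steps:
v(s) = -½ (v(s) = (⅛)*(-4) = -½)
S = -17/2 (S = -8 - ½ = -17/2 ≈ -8.5000)
o(L) = -17*L/2
m(c, W) = -170 + W + c (m(c, W) = (c + W) - 17/2*20 = (W + c) - 170 = -170 + W + c)
m(-1 - 20*(-17), -498) - 3934450 = (-170 - 498 + (-1 - 20*(-17))) - 3934450 = (-170 - 498 + (-1 + 340)) - 3934450 = (-170 - 498 + 339) - 3934450 = -329 - 3934450 = -3934779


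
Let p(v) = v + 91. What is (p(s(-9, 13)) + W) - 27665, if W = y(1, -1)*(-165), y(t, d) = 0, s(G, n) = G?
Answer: -27583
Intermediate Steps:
p(v) = 91 + v
W = 0 (W = 0*(-165) = 0)
(p(s(-9, 13)) + W) - 27665 = ((91 - 9) + 0) - 27665 = (82 + 0) - 27665 = 82 - 27665 = -27583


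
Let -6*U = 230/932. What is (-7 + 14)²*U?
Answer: -5635/2796 ≈ -2.0154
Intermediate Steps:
U = -115/2796 (U = -115/(3*932) = -⅙*115/466 = -115/2796 ≈ -0.041130)
(-7 + 14)²*U = (-7 + 14)²*(-115/2796) = 7²*(-115/2796) = 49*(-115/2796) = -5635/2796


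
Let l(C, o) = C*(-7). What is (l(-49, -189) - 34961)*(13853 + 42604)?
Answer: -1954428426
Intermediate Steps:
l(C, o) = -7*C
(l(-49, -189) - 34961)*(13853 + 42604) = (-7*(-49) - 34961)*(13853 + 42604) = (343 - 34961)*56457 = -34618*56457 = -1954428426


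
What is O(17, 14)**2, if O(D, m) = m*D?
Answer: 56644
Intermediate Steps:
O(D, m) = D*m
O(17, 14)**2 = (17*14)**2 = 238**2 = 56644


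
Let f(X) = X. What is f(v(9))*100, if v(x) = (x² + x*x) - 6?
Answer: 15600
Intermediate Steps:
v(x) = -6 + 2*x² (v(x) = (x² + x²) - 6 = 2*x² - 6 = -6 + 2*x²)
f(v(9))*100 = (-6 + 2*9²)*100 = (-6 + 2*81)*100 = (-6 + 162)*100 = 156*100 = 15600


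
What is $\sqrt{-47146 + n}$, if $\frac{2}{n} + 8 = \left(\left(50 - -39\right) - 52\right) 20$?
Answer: $\frac{i \sqrt{6315489210}}{366} \approx 217.13 i$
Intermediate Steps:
$n = \frac{1}{366}$ ($n = \frac{2}{-8 + \left(\left(50 - -39\right) - 52\right) 20} = \frac{2}{-8 + \left(\left(50 + 39\right) - 52\right) 20} = \frac{2}{-8 + \left(89 - 52\right) 20} = \frac{2}{-8 + 37 \cdot 20} = \frac{2}{-8 + 740} = \frac{2}{732} = 2 \cdot \frac{1}{732} = \frac{1}{366} \approx 0.0027322$)
$\sqrt{-47146 + n} = \sqrt{-47146 + \frac{1}{366}} = \sqrt{- \frac{17255435}{366}} = \frac{i \sqrt{6315489210}}{366}$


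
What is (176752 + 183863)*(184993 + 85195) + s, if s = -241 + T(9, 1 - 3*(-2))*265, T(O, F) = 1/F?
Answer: 682036917918/7 ≈ 9.7434e+10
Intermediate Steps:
s = -1422/7 (s = -241 + 265/(1 - 3*(-2)) = -241 + 265/(1 + 6) = -241 + 265/7 = -1422/7 ≈ -203.14)
(176752 + 183863)*(184993 + 85195) + s = (176752 + 183863)*(184993 + 85195) - 1422/7 = 360615*270188 - 1422/7 = 97433845620 - 1422/7 = 682036917918/7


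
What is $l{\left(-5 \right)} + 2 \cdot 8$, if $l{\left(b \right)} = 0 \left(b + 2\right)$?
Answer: $16$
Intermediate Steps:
$l{\left(b \right)} = 0$ ($l{\left(b \right)} = 0 \left(2 + b\right) = 0$)
$l{\left(-5 \right)} + 2 \cdot 8 = 0 + 2 \cdot 8 = 0 + 16 = 16$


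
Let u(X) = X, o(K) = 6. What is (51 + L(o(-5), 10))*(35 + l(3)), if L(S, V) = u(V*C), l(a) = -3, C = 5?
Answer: 3232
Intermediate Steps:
L(S, V) = 5*V (L(S, V) = V*5 = 5*V)
(51 + L(o(-5), 10))*(35 + l(3)) = (51 + 5*10)*(35 - 3) = (51 + 50)*32 = 101*32 = 3232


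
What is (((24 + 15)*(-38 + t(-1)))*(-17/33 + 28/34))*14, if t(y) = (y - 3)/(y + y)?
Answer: -1133496/187 ≈ -6061.5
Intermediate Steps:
t(y) = (-3 + y)/(2*y) (t(y) = (-3 + y)/((2*y)) = (-3 + y)*(1/(2*y)) = (-3 + y)/(2*y))
(((24 + 15)*(-38 + t(-1)))*(-17/33 + 28/34))*14 = (((24 + 15)*(-38 + (1/2)*(-3 - 1)/(-1)))*(-17/33 + 28/34))*14 = ((39*(-38 + (1/2)*(-1)*(-4)))*(-17*1/33 + 28*(1/34)))*14 = ((39*(-38 + 2))*(-17/33 + 14/17))*14 = ((39*(-36))*(173/561))*14 = -1404*173/561*14 = -80964/187*14 = -1133496/187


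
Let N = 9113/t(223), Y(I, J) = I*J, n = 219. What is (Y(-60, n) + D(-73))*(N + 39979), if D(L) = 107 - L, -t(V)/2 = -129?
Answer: -22299181200/43 ≈ -5.1859e+8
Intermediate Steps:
t(V) = 258 (t(V) = -2*(-129) = 258)
N = 9113/258 ≈ 35.322
(Y(-60, n) + D(-73))*(N + 39979) = (-60*219 + (107 - 1*(-73)))*(9113/258 + 39979) = (-13140 + (107 + 73))*(10323695/258) = (-13140 + 180)*(10323695/258) = -12960*10323695/258 = -22299181200/43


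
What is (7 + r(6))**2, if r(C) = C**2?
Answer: 1849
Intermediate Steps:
(7 + r(6))**2 = (7 + 6**2)**2 = (7 + 36)**2 = 43**2 = 1849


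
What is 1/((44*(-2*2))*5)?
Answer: -1/880 ≈ -0.0011364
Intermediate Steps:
1/((44*(-2*2))*5) = 1/((44*(-4))*5) = 1/(-176*5) = 1/(-880) = -1/880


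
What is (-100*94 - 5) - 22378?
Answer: -31783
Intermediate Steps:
(-100*94 - 5) - 22378 = (-9400 - 5) - 22378 = -9405 - 22378 = -31783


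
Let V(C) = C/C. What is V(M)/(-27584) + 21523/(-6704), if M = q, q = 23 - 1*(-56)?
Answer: -37106071/11557696 ≈ -3.2105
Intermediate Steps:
q = 79 (q = 23 + 56 = 79)
M = 79
V(C) = 1
V(M)/(-27584) + 21523/(-6704) = 1/(-27584) + 21523/(-6704) = 1*(-1/27584) + 21523*(-1/6704) = -1/27584 - 21523/6704 = -37106071/11557696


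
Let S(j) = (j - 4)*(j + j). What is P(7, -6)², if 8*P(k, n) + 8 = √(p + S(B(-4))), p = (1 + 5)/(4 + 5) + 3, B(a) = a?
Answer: (24 - √609)²/576 ≈ 0.00079789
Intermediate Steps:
S(j) = 2*j*(-4 + j) (S(j) = (-4 + j)*(2*j) = 2*j*(-4 + j))
p = 11/3 (p = 6/9 + 3 = 6*(⅑) + 3 = ⅔ + 3 = 11/3 ≈ 3.6667)
P(k, n) = -1 + √609/24 (P(k, n) = -1 + √(11/3 + 2*(-4)*(-4 - 4))/8 = -1 + √(11/3 + 2*(-4)*(-8))/8 = -1 + √(11/3 + 64)/8 = -1 + √(203/3)/8 = -1 + (√609/3)/8 = -1 + √609/24)
P(7, -6)² = (-1 + √609/24)²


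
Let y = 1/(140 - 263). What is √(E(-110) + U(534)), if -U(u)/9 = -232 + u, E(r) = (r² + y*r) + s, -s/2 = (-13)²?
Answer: √136840206/123 ≈ 95.105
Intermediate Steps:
y = -1/123 (y = 1/(-123) = -1/123 ≈ -0.0081301)
s = -338 (s = -2*(-13)² = -2*169 = -338)
E(r) = -338 + r² - r/123 (E(r) = (r² - r/123) - 338 = -338 + r² - r/123)
U(u) = 2088 - 9*u (U(u) = -9*(-232 + u) = 2088 - 9*u)
√(E(-110) + U(534)) = √((-338 + (-110)² - 1/123*(-110)) + (2088 - 9*534)) = √((-338 + 12100 + 110/123) + (2088 - 4806)) = √(1446836/123 - 2718) = √(1112522/123) = √136840206/123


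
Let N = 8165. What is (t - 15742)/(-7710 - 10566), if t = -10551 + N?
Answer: 4532/4569 ≈ 0.99190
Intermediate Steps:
t = -2386 (t = -10551 + 8165 = -2386)
(t - 15742)/(-7710 - 10566) = (-2386 - 15742)/(-7710 - 10566) = -18128/(-18276) = -18128*(-1/18276) = 4532/4569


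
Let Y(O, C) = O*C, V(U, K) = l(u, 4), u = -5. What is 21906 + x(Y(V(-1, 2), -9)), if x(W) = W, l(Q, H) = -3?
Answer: 21933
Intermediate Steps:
V(U, K) = -3
Y(O, C) = C*O
21906 + x(Y(V(-1, 2), -9)) = 21906 - 9*(-3) = 21906 + 27 = 21933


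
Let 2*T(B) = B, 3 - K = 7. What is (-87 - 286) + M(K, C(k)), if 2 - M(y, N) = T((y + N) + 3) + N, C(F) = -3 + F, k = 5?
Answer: -747/2 ≈ -373.50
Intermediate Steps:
K = -4 (K = 3 - 1*7 = 3 - 7 = -4)
T(B) = B/2
M(y, N) = ½ - 3*N/2 - y/2 (M(y, N) = 2 - (((y + N) + 3)/2 + N) = 2 - (((N + y) + 3)/2 + N) = 2 - ((3 + N + y)/2 + N) = 2 - ((3/2 + N/2 + y/2) + N) = 2 - (3/2 + y/2 + 3*N/2) = 2 + (-3/2 - 3*N/2 - y/2) = ½ - 3*N/2 - y/2)
(-87 - 286) + M(K, C(k)) = (-87 - 286) + (½ - 3*(-3 + 5)/2 - ½*(-4)) = -373 + (½ - 3/2*2 + 2) = -373 + (½ - 3 + 2) = -373 - ½ = -747/2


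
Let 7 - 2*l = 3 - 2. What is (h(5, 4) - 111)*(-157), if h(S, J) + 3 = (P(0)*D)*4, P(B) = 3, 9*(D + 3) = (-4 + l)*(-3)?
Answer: 22922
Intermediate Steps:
l = 3 (l = 7/2 - (3 - 2)/2 = 7/2 - ½*1 = 7/2 - ½ = 3)
D = -8/3 (D = -3 + ((-4 + 3)*(-3))/9 = -3 + (-1*(-3))/9 = -3 + (⅑)*3 = -3 + ⅓ = -8/3 ≈ -2.6667)
h(S, J) = -35 (h(S, J) = -3 + (3*(-8/3))*4 = -3 - 8*4 = -3 - 32 = -35)
(h(5, 4) - 111)*(-157) = (-35 - 111)*(-157) = -146*(-157) = 22922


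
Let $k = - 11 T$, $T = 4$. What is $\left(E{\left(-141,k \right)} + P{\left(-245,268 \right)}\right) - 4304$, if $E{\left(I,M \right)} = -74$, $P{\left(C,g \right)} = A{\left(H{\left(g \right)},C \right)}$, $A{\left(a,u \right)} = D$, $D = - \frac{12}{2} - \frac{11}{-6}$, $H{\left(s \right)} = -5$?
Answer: $- \frac{26293}{6} \approx -4382.2$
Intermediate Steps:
$k = -44$ ($k = \left(-11\right) 4 = -44$)
$D = - \frac{25}{6}$ ($D = \left(-12\right) \frac{1}{2} - - \frac{11}{6} = -6 + \frac{11}{6} = - \frac{25}{6} \approx -4.1667$)
$A{\left(a,u \right)} = - \frac{25}{6}$
$P{\left(C,g \right)} = - \frac{25}{6}$
$\left(E{\left(-141,k \right)} + P{\left(-245,268 \right)}\right) - 4304 = \left(-74 - \frac{25}{6}\right) - 4304 = - \frac{469}{6} - 4304 = - \frac{26293}{6}$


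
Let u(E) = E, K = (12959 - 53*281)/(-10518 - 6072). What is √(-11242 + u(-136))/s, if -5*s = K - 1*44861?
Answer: 41475*I*√11378/372121028 ≈ 0.011889*I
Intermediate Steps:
K = 967/8295 (K = (12959 - 14893)/(-16590) = -1934*(-1/16590) = 967/8295 ≈ 0.11658)
s = 372121028/41475 (s = -(967/8295 - 1*44861)/5 = -(967/8295 - 44861)/5 = -⅕*(-372121028/8295) = 372121028/41475 ≈ 8972.2)
√(-11242 + u(-136))/s = √(-11242 - 136)/(372121028/41475) = √(-11378)*(41475/372121028) = (I*√11378)*(41475/372121028) = 41475*I*√11378/372121028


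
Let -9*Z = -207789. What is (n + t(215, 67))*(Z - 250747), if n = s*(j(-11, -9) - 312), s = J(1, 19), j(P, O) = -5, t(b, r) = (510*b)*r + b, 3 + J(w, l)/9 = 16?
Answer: -4992347895128/3 ≈ -1.6641e+12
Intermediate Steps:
J(w, l) = 117 (J(w, l) = -27 + 9*16 = -27 + 144 = 117)
t(b, r) = b + 510*b*r (t(b, r) = 510*b*r + b = b + 510*b*r)
s = 117
Z = 69263/3 (Z = -1/9*(-207789) = 69263/3 ≈ 23088.)
n = -37089 (n = 117*(-5 - 312) = 117*(-317) = -37089)
(n + t(215, 67))*(Z - 250747) = (-37089 + 215*(1 + 510*67))*(69263/3 - 250747) = (-37089 + 215*(1 + 34170))*(-682978/3) = (-37089 + 215*34171)*(-682978/3) = (-37089 + 7346765)*(-682978/3) = 7309676*(-682978/3) = -4992347895128/3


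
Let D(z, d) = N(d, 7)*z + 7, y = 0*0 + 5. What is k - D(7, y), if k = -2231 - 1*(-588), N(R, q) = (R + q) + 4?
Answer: -1762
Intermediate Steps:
y = 5 (y = 0 + 5 = 5)
N(R, q) = 4 + R + q
D(z, d) = 7 + z*(11 + d) (D(z, d) = (4 + d + 7)*z + 7 = (11 + d)*z + 7 = z*(11 + d) + 7 = 7 + z*(11 + d))
k = -1643 (k = -2231 + 588 = -1643)
k - D(7, y) = -1643 - (7 + 7*(11 + 5)) = -1643 - (7 + 7*16) = -1643 - (7 + 112) = -1643 - 1*119 = -1643 - 119 = -1762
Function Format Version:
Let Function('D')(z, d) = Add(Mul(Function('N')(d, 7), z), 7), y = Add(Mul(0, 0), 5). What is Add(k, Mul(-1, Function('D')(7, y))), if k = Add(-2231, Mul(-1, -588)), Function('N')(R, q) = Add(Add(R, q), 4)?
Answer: -1762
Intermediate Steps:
y = 5 (y = Add(0, 5) = 5)
Function('N')(R, q) = Add(4, R, q)
Function('D')(z, d) = Add(7, Mul(z, Add(11, d))) (Function('D')(z, d) = Add(Mul(Add(4, d, 7), z), 7) = Add(Mul(Add(11, d), z), 7) = Add(Mul(z, Add(11, d)), 7) = Add(7, Mul(z, Add(11, d))))
k = -1643 (k = Add(-2231, 588) = -1643)
Add(k, Mul(-1, Function('D')(7, y))) = Add(-1643, Mul(-1, Add(7, Mul(7, Add(11, 5))))) = Add(-1643, Mul(-1, Add(7, Mul(7, 16)))) = Add(-1643, Mul(-1, Add(7, 112))) = Add(-1643, Mul(-1, 119)) = Add(-1643, -119) = -1762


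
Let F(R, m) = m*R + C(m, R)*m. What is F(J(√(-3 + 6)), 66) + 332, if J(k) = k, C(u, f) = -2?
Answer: 200 + 66*√3 ≈ 314.32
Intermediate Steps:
F(R, m) = -2*m + R*m (F(R, m) = m*R - 2*m = R*m - 2*m = -2*m + R*m)
F(J(√(-3 + 6)), 66) + 332 = 66*(-2 + √(-3 + 6)) + 332 = 66*(-2 + √3) + 332 = (-132 + 66*√3) + 332 = 200 + 66*√3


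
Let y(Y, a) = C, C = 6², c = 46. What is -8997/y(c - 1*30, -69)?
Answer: -2999/12 ≈ -249.92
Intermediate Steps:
C = 36
y(Y, a) = 36
-8997/y(c - 1*30, -69) = -8997/36 = -8997*1/36 = -2999/12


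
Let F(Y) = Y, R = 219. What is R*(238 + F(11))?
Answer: 54531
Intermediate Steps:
R*(238 + F(11)) = 219*(238 + 11) = 219*249 = 54531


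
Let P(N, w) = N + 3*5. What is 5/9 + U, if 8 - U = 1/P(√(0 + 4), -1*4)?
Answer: 1300/153 ≈ 8.4967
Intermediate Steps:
P(N, w) = 15 + N (P(N, w) = N + 15 = 15 + N)
U = 135/17 (U = 8 - 1/(15 + √(0 + 4)) = 8 - 1/(15 + √4) = 8 - 1/(15 + 2) = 8 - 1/17 = 135/17 ≈ 7.9412)
5/9 + U = 5/9 + 135/17 = 1300/153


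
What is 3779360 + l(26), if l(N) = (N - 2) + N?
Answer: 3779410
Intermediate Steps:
l(N) = -2 + 2*N (l(N) = (-2 + N) + N = -2 + 2*N)
3779360 + l(26) = 3779360 + (-2 + 2*26) = 3779360 + (-2 + 52) = 3779360 + 50 = 3779410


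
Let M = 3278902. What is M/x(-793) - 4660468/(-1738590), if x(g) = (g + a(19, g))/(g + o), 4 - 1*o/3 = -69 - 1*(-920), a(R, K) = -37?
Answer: 950301253647028/72151485 ≈ 1.3171e+7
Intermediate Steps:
o = -2541 (o = 12 - 3*(-69 - 1*(-920)) = 12 - 3*(-69 + 920) = 12 - 3*851 = 12 - 2553 = -2541)
x(g) = (-37 + g)/(-2541 + g) (x(g) = (g - 37)/(g - 2541) = (-37 + g)/(-2541 + g))
M/x(-793) - 4660468/(-1738590) = 3278902/(((-37 - 793)/(-2541 - 793))) - 4660468/(-1738590) = 3278902/((-830/(-3334))) - 4660468*(-1/1738590) = 3278902/((-1/3334*(-830))) + 2330234/869295 = 3278902/(415/1667) + 2330234/869295 = 3278902*(1667/415) + 2330234/869295 = 5465929634/415 + 2330234/869295 = 950301253647028/72151485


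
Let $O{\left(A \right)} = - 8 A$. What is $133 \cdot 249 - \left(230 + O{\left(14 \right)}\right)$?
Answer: $32999$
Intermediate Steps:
$133 \cdot 249 - \left(230 + O{\left(14 \right)}\right) = 133 \cdot 249 - \left(230 - 112\right) = 33117 - 118 = 32999$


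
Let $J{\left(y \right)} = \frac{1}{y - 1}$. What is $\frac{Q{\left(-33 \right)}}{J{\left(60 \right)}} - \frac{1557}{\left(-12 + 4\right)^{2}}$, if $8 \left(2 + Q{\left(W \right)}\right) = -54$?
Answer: $- \frac{34597}{64} \approx -540.58$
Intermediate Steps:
$Q{\left(W \right)} = - \frac{35}{4}$ ($Q{\left(W \right)} = -2 + \frac{1}{8} \left(-54\right) = -2 - \frac{27}{4} = - \frac{35}{4}$)
$J{\left(y \right)} = \frac{1}{-1 + y}$
$\frac{Q{\left(-33 \right)}}{J{\left(60 \right)}} - \frac{1557}{\left(-12 + 4\right)^{2}} = - \frac{35}{4 \frac{1}{-1 + 60}} - \frac{1557}{\left(-12 + 4\right)^{2}} = - \frac{35}{4 \cdot \frac{1}{59}} - \frac{1557}{\left(-8\right)^{2}} = - \frac{35 \frac{1}{\frac{1}{59}}}{4} - \frac{1557}{64} = \left(- \frac{35}{4}\right) 59 - \frac{1557}{64} = - \frac{2065}{4} - \frac{1557}{64} = - \frac{34597}{64}$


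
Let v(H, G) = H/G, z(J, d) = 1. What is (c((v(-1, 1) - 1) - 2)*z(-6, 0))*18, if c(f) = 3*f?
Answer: -216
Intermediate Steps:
(c((v(-1, 1) - 1) - 2)*z(-6, 0))*18 = ((3*((-1/1 - 1) - 2))*1)*18 = ((3*((-1*1 - 1) - 2))*1)*18 = ((3*((-1 - 1) - 2))*1)*18 = ((3*(-2 - 2))*1)*18 = ((3*(-4))*1)*18 = -12*1*18 = -12*18 = -216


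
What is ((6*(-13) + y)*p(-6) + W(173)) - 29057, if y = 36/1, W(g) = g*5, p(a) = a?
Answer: -27940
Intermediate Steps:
W(g) = 5*g
y = 36 (y = 36*1 = 36)
((6*(-13) + y)*p(-6) + W(173)) - 29057 = ((6*(-13) + 36)*(-6) + 5*173) - 29057 = ((-78 + 36)*(-6) + 865) - 29057 = (-42*(-6) + 865) - 29057 = (252 + 865) - 29057 = 1117 - 29057 = -27940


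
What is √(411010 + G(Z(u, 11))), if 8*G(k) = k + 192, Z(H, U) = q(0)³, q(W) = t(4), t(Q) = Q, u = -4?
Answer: √411042 ≈ 641.13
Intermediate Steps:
q(W) = 4
Z(H, U) = 64 (Z(H, U) = 4³ = 64)
G(k) = 24 + k/8 (G(k) = (k + 192)/8 = (192 + k)/8 = 24 + k/8)
√(411010 + G(Z(u, 11))) = √(411010 + (24 + (⅛)*64)) = √(411010 + (24 + 8)) = √(411010 + 32) = √411042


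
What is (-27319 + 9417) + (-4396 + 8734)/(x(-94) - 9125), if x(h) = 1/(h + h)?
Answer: -30711714446/1715501 ≈ -17902.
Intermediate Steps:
x(h) = 1/(2*h)
(-27319 + 9417) + (-4396 + 8734)/(x(-94) - 9125) = (-27319 + 9417) + (-4396 + 8734)/((½)/(-94) - 9125) = -17902 + 4338/((½)*(-1/94) - 9125) = -17902 + 4338/(-1/188 - 9125) = -17902 + 4338/(-1715501/188) = -17902 + 4338*(-188/1715501) = -17902 - 815544/1715501 = -30711714446/1715501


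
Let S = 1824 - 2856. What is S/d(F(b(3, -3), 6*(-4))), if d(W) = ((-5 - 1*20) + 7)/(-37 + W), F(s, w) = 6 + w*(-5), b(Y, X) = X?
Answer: 15308/3 ≈ 5102.7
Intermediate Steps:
S = -1032
F(s, w) = 6 - 5*w
d(W) = -18/(-37 + W) (d(W) = ((-5 - 20) + 7)/(-37 + W) = (-25 + 7)/(-37 + W) = -18/(-37 + W))
S/d(F(b(3, -3), 6*(-4))) = -1032/((-18/(-37 + (6 - 30*(-4))))) = -1032/((-18/(-37 + (6 - 5*(-24))))) = -1032/((-18/(-37 + (6 + 120)))) = -1032/((-18/(-37 + 126))) = -1032/((-18/89)) = -1032/((-18*1/89)) = -1032/(-18/89) = -1032*(-89/18) = 15308/3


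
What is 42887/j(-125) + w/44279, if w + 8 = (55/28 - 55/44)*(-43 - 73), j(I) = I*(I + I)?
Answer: 13273079311/9686031250 ≈ 1.3703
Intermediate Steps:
j(I) = 2*I**2 (j(I) = I*(2*I) = 2*I**2)
w = -636/7 (w = -8 + (55/28 - 55/44)*(-43 - 73) = -8 + (55*(1/28) - 55*1/44)*(-116) = -8 + (55/28 - 5/4)*(-116) = -8 + (5/7)*(-116) = -8 - 580/7 = -636/7 ≈ -90.857)
42887/j(-125) + w/44279 = 42887/((2*(-125)**2)) - 636/7/44279 = 42887/((2*15625)) - 636/7*1/44279 = 42887/31250 - 636/309953 = 13273079311/9686031250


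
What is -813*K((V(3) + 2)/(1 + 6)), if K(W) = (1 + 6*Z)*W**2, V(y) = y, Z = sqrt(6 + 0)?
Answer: -20325/49 - 121950*sqrt(6)/49 ≈ -6511.0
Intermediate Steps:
Z = sqrt(6) ≈ 2.4495
K(W) = W**2*(1 + 6*sqrt(6)) (K(W) = (1 + 6*sqrt(6))*W**2 = W**2*(1 + 6*sqrt(6)))
-813*K((V(3) + 2)/(1 + 6)) = -813*((3 + 2)/(1 + 6))**2*(1 + 6*sqrt(6)) = -813*(5/7)**2*(1 + 6*sqrt(6)) = -20325*(1 + 6*sqrt(6))/49 = -813*(25/49 + 150*sqrt(6)/49) = -20325/49 - 121950*sqrt(6)/49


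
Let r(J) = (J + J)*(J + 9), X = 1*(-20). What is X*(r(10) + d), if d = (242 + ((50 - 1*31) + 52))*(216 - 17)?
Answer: -1253340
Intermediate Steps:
X = -20
d = 62287 (d = (242 + ((50 - 31) + 52))*199 = (242 + (19 + 52))*199 = (242 + 71)*199 = 313*199 = 62287)
r(J) = 2*J*(9 + J) (r(J) = (2*J)*(9 + J) = 2*J*(9 + J))
X*(r(10) + d) = -20*(2*10*(9 + 10) + 62287) = -20*(2*10*19 + 62287) = -20*(380 + 62287) = -20*62667 = -1253340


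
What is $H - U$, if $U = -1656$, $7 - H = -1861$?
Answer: $3524$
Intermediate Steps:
$H = 1868$ ($H = 7 - -1861 = 7 + 1861 = 1868$)
$H - U = 1868 - -1656 = 1868 + 1656 = 3524$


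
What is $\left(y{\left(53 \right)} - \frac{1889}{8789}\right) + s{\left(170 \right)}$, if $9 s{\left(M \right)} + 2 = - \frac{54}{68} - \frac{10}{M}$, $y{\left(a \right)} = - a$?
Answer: $- \frac{8468857}{158202} \approx -53.532$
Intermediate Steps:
$s{\left(M \right)} = - \frac{95}{306} - \frac{10}{9 M}$ ($s{\left(M \right)} = - \frac{2}{9} + \frac{- \frac{54}{68} - \frac{10}{M}}{9} = - \frac{2}{9} + \frac{\left(-54\right) \frac{1}{68} - \frac{10}{M}}{9} = - \frac{2}{9} + \frac{- \frac{27}{34} - \frac{10}{M}}{9} = - \frac{2}{9} - \left(\frac{3}{34} + \frac{10}{9 M}\right) = - \frac{95}{306} - \frac{10}{9 M}$)
$\left(y{\left(53 \right)} - \frac{1889}{8789}\right) + s{\left(170 \right)} = \left(\left(-1\right) 53 - \frac{1889}{8789}\right) + \frac{5 \left(-68 - 3230\right)}{306 \cdot 170} = \left(-53 - \frac{1889}{8789}\right) + \frac{5}{306} \cdot \frac{1}{170} \left(-68 - 3230\right) = \left(-53 - \frac{1889}{8789}\right) + \frac{5}{306} \cdot \frac{1}{170} \left(-3298\right) = - \frac{467706}{8789} - \frac{97}{306} = - \frac{8468857}{158202}$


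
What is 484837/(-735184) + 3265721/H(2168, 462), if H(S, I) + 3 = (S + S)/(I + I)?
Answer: 554609056619117/287456944 ≈ 1.9294e+6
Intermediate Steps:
H(S, I) = -3 + S/I (H(S, I) = -3 + (S + S)/(I + I) = -3 + (2*S)/((2*I)) = -3 + (2*S)*(1/(2*I)) = -3 + S/I)
484837/(-735184) + 3265721/H(2168, 462) = 484837/(-735184) + 3265721/(-3 + 2168/462) = 484837*(-1/735184) + 3265721/(-3 + 2168*(1/462)) = -484837/735184 + 3265721/(-3 + 1084/231) = -484837/735184 + 3265721/(391/231) = -484837/735184 + 3265721*(231/391) = -484837/735184 + 754381551/391 = 554609056619117/287456944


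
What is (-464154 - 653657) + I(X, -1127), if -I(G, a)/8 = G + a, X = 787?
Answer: -1115091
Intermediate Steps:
I(G, a) = -8*G - 8*a (I(G, a) = -8*(G + a) = -8*G - 8*a)
(-464154 - 653657) + I(X, -1127) = (-464154 - 653657) + (-8*787 - 8*(-1127)) = -1117811 + (-6296 + 9016) = -1117811 + 2720 = -1115091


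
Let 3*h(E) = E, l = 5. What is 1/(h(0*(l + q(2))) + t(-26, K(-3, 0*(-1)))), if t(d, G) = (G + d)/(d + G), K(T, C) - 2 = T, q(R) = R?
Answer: 1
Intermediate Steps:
K(T, C) = 2 + T
t(d, G) = 1 (t(d, G) = (G + d)/(G + d) = 1)
h(E) = E/3
1/(h(0*(l + q(2))) + t(-26, K(-3, 0*(-1)))) = 1/((0*(5 + 2))/3 + 1) = 1/((0*7)/3 + 1) = 1/((⅓)*0 + 1) = 1/(0 + 1) = 1/1 = 1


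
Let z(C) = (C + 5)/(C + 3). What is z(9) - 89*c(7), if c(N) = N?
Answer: -3731/6 ≈ -621.83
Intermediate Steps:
z(C) = (5 + C)/(3 + C)
z(9) - 89*c(7) = (5 + 9)/(3 + 9) - 89*7 = 14/12 - 623 = (1/12)*14 - 623 = 7/6 - 623 = -3731/6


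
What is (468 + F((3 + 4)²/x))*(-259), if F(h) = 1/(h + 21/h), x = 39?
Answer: -594736779/4906 ≈ -1.2123e+5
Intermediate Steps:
(468 + F((3 + 4)²/x))*(-259) = (468 + ((3 + 4)²/39)/(21 + ((3 + 4)²/39)²))*(-259) = (468 + (7²*(1/39))/(21 + (7²*(1/39))²))*(-259) = (468 + (49*(1/39))/(21 + (49*(1/39))²))*(-259) = (468 + 49/(39*(21 + (49/39)²)))*(-259) = (468 + 49/(39*(21 + 2401/1521)))*(-259) = (468 + 49/(39*(34342/1521)))*(-259) = (468 + (49/39)*(1521/34342))*(-259) = (468 + 273/4906)*(-259) = (2296281/4906)*(-259) = -594736779/4906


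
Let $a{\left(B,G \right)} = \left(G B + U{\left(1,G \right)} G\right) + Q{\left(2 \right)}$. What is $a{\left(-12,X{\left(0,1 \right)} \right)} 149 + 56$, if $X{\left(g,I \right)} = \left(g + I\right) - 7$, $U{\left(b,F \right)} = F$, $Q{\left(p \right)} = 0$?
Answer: $16148$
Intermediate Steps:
$X{\left(g,I \right)} = -7 + I + g$ ($X{\left(g,I \right)} = \left(I + g\right) - 7 = -7 + I + g$)
$a{\left(B,G \right)} = G^{2} + B G$ ($a{\left(B,G \right)} = \left(G B + G G\right) + 0 = \left(B G + G^{2}\right) + 0 = \left(G^{2} + B G\right) + 0 = G^{2} + B G$)
$a{\left(-12,X{\left(0,1 \right)} \right)} 149 + 56 = \left(-7 + 1 + 0\right) \left(-12 + \left(-7 + 1 + 0\right)\right) 149 + 56 = - 6 \left(-12 - 6\right) 149 + 56 = \left(-6\right) \left(-18\right) 149 + 56 = 108 \cdot 149 + 56 = 16092 + 56 = 16148$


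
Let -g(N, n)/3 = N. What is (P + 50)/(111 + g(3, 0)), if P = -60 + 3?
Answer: -7/102 ≈ -0.068627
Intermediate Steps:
g(N, n) = -3*N
P = -57
(P + 50)/(111 + g(3, 0)) = (-57 + 50)/(111 - 3*3) = -7/(111 - 9) = -7/102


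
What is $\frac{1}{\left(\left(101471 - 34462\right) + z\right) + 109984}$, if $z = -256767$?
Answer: $- \frac{1}{79774} \approx -1.2535 \cdot 10^{-5}$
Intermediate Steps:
$\frac{1}{\left(\left(101471 - 34462\right) + z\right) + 109984} = \frac{1}{\left(\left(101471 - 34462\right) - 256767\right) + 109984} = \frac{1}{\left(67009 - 256767\right) + 109984} = \frac{1}{-189758 + 109984} = \frac{1}{-79774} = - \frac{1}{79774}$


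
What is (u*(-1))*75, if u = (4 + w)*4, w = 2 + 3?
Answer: -2700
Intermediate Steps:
w = 5
u = 36 (u = (4 + 5)*4 = 9*4 = 36)
(u*(-1))*75 = (36*(-1))*75 = -36*75 = -2700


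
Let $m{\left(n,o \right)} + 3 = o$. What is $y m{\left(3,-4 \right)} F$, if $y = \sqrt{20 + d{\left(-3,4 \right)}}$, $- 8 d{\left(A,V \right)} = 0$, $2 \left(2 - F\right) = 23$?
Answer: $133 \sqrt{5} \approx 297.4$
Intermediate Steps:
$F = - \frac{19}{2}$ ($F = 2 - \frac{23}{2} = - \frac{19}{2} \approx -9.5$)
$d{\left(A,V \right)} = 0$ ($d{\left(A,V \right)} = \left(- \frac{1}{8}\right) 0 = 0$)
$m{\left(n,o \right)} = -3 + o$
$y = 2 \sqrt{5}$ ($y = \sqrt{20 + 0} = \sqrt{20} = 2 \sqrt{5} \approx 4.4721$)
$y m{\left(3,-4 \right)} F = 2 \sqrt{5} \left(-3 - 4\right) \left(- \frac{19}{2}\right) = 2 \sqrt{5} \left(-7\right) \left(- \frac{19}{2}\right) = - 14 \sqrt{5} \left(- \frac{19}{2}\right) = 133 \sqrt{5}$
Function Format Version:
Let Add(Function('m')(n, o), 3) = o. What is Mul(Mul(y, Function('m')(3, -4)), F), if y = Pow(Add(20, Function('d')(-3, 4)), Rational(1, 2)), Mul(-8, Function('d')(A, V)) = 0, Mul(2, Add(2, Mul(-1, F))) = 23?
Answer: Mul(133, Pow(5, Rational(1, 2))) ≈ 297.40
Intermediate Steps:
F = Rational(-19, 2) (F = Add(2, Mul(Rational(-1, 2), 23)) = Add(2, Rational(-23, 2)) = Rational(-19, 2) ≈ -9.5000)
Function('d')(A, V) = 0 (Function('d')(A, V) = Mul(Rational(-1, 8), 0) = 0)
Function('m')(n, o) = Add(-3, o)
y = Mul(2, Pow(5, Rational(1, 2))) (y = Pow(Add(20, 0), Rational(1, 2)) = Pow(20, Rational(1, 2)) = Mul(2, Pow(5, Rational(1, 2))) ≈ 4.4721)
Mul(Mul(y, Function('m')(3, -4)), F) = Mul(Mul(Mul(2, Pow(5, Rational(1, 2))), Add(-3, -4)), Rational(-19, 2)) = Mul(Mul(Mul(2, Pow(5, Rational(1, 2))), -7), Rational(-19, 2)) = Mul(Mul(-14, Pow(5, Rational(1, 2))), Rational(-19, 2)) = Mul(133, Pow(5, Rational(1, 2)))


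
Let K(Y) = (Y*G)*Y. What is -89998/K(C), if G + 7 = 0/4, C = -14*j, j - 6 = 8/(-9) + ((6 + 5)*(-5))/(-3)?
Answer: 3644919/30541406 ≈ 0.11934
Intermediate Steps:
j = 211/9 (j = 6 + (8/(-9) + ((6 + 5)*(-5))/(-3)) = 6 + (8*(-1/9) + (11*(-5))*(-1/3)) = 6 + (-8/9 - 55*(-1/3)) = 6 + (-8/9 + 55/3) = 6 + 157/9 = 211/9 ≈ 23.444)
C = -2954/9 (C = -14*211/9 = -2954/9 ≈ -328.22)
G = -7 (G = -7 + 0/4 = -7 + 0*(1/4) = -7 + 0 = -7)
K(Y) = -7*Y**2 (K(Y) = (Y*(-7))*Y = (-7*Y)*Y = -7*Y**2)
-89998/K(C) = -89998/((-7*(-2954/9)**2)) = -89998/((-7*8726116/81)) = -89998/(-61082812/81) = -89998*(-81/61082812) = 3644919/30541406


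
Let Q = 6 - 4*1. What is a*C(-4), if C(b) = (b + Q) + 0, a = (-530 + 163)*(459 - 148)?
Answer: 228274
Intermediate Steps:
Q = 2 (Q = 6 - 4 = 2)
a = -114137 (a = -367*311 = -114137)
C(b) = 2 + b (C(b) = (b + 2) + 0 = (2 + b) + 0 = 2 + b)
a*C(-4) = -114137*(2 - 4) = -114137*(-2) = 228274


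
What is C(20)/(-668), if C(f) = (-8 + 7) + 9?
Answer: -2/167 ≈ -0.011976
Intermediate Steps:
C(f) = 8 (C(f) = -1 + 9 = 8)
C(20)/(-668) = 8/(-668) = 8*(-1/668) = -2/167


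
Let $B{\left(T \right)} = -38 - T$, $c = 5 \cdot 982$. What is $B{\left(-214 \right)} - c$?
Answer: $-4734$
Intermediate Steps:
$c = 4910$
$B{\left(-214 \right)} - c = \left(-38 - -214\right) - 4910 = \left(-38 + 214\right) - 4910 = 176 - 4910 = -4734$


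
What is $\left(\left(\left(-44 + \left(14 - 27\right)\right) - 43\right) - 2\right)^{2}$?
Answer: $10404$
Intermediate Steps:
$\left(\left(\left(-44 + \left(14 - 27\right)\right) - 43\right) - 2\right)^{2} = \left(\left(\left(-44 - 13\right) - 43\right) - 2\right)^{2} = \left(\left(-57 - 43\right) - 2\right)^{2} = \left(-100 - 2\right)^{2} = \left(-102\right)^{2} = 10404$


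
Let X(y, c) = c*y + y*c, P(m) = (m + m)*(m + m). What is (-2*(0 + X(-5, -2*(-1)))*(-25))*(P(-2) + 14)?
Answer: -30000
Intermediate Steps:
P(m) = 4*m² (P(m) = (2*m)*(2*m) = 4*m²)
X(y, c) = 2*c*y (X(y, c) = c*y + c*y = 2*c*y)
(-2*(0 + X(-5, -2*(-1)))*(-25))*(P(-2) + 14) = (-2*(0 + 2*(-2*(-1))*(-5))*(-25))*(4*(-2)² + 14) = (-2*(0 + 2*2*(-5))*(-25))*(4*4 + 14) = (-2*(0 - 20)*(-25))*(16 + 14) = (-2*(-20)*(-25))*30 = (40*(-25))*30 = -1000*30 = -30000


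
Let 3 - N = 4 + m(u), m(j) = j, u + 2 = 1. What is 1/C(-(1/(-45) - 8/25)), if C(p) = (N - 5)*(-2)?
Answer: 1/10 ≈ 0.10000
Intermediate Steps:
u = -1 (u = -2 + 1 = -1)
N = 0 (N = 3 - (4 - 1) = 3 - 1*3 = 3 - 3 = 0)
C(p) = 10 (C(p) = (0 - 5)*(-2) = -5*(-2) = 10)
1/C(-(1/(-45) - 8/25)) = 1/10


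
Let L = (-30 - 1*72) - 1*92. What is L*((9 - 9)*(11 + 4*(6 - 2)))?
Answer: 0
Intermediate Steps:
L = -194 (L = (-30 - 72) - 92 = -102 - 92 = -194)
L*((9 - 9)*(11 + 4*(6 - 2))) = -194*(9 - 9)*(11 + 4*(6 - 2)) = -0*(11 + 4*4) = -0*(11 + 16) = -0*27 = -194*0 = 0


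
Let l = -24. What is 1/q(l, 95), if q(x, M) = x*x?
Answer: 1/576 ≈ 0.0017361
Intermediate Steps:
q(x, M) = x²
1/q(l, 95) = 1/((-24)²) = 1/576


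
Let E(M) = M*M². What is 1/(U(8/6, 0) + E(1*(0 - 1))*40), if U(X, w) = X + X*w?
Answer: -3/116 ≈ -0.025862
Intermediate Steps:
E(M) = M³
1/(U(8/6, 0) + E(1*(0 - 1))*40) = 1/((8/6)*(1 + 0) + (1*(0 - 1))³*40) = 1/((8*(⅙))*1 + (1*(-1))³*40) = 1/((4/3)*1 + (-1)³*40) = 1/(4/3 - 1*40) = 1/(4/3 - 40) = 1/(-116/3) = -3/116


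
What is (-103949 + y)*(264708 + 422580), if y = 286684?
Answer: 125591572680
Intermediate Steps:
(-103949 + y)*(264708 + 422580) = (-103949 + 286684)*(264708 + 422580) = 182735*687288 = 125591572680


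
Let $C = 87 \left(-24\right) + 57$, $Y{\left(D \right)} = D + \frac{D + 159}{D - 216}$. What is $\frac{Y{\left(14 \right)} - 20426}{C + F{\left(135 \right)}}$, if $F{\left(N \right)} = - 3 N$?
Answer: $\frac{4123397}{492072} \approx 8.3797$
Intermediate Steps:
$Y{\left(D \right)} = D + \frac{159 + D}{-216 + D}$
$C = -2031$ ($C = -2088 + 57 = -2031$)
$\frac{Y{\left(14 \right)} - 20426}{C + F{\left(135 \right)}} = \frac{\frac{159 + 14^{2} - 3010}{-216 + 14} - 20426}{-2031 - 405} = \frac{\frac{159 + 196 - 3010}{-202} - 20426}{-2031 - 405} = \frac{\left(- \frac{1}{202}\right) \left(-2655\right) - 20426}{-2436} = \left(\frac{2655}{202} - 20426\right) \left(- \frac{1}{2436}\right) = \left(- \frac{4123397}{202}\right) \left(- \frac{1}{2436}\right) = \frac{4123397}{492072}$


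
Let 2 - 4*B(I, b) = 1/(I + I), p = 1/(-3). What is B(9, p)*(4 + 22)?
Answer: 455/36 ≈ 12.639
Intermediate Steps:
p = -⅓ ≈ -0.33333
B(I, b) = ½ - 1/(8*I) (B(I, b) = ½ - 1/(4*(I + I)) = ½ - 1/(2*I)/4 = ½ - 1/(8*I))
B(9, p)*(4 + 22) = ((⅛)*(-1 + 4*9)/9)*(4 + 22) = ((⅛)*(⅑)*(-1 + 36))*26 = ((⅛)*(⅑)*35)*26 = (35/72)*26 = 455/36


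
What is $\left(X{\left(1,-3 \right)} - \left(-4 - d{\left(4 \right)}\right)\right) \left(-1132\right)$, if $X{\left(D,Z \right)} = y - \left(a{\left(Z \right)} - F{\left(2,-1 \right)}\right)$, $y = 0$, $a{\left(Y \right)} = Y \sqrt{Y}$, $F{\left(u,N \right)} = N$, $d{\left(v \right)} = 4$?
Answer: $-7924 - 3396 i \sqrt{3} \approx -7924.0 - 5882.0 i$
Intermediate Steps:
$a{\left(Y \right)} = Y^{\frac{3}{2}}$
$X{\left(D,Z \right)} = -1 - Z^{\frac{3}{2}}$ ($X{\left(D,Z \right)} = 0 - \left(Z^{\frac{3}{2}} - -1\right) = 0 - \left(Z^{\frac{3}{2}} + 1\right) = 0 - \left(1 + Z^{\frac{3}{2}}\right) = -1 - Z^{\frac{3}{2}}$)
$\left(X{\left(1,-3 \right)} - \left(-4 - d{\left(4 \right)}\right)\right) \left(-1132\right) = \left(\left(-1 - \left(-3\right)^{\frac{3}{2}}\right) - \left(-4 - 4\right)\right) \left(-1132\right) = \left(\left(-1 - - 3 i \sqrt{3}\right) - \left(-4 - 4\right)\right) \left(-1132\right) = \left(\left(-1 + 3 i \sqrt{3}\right) - -8\right) \left(-1132\right) = \left(\left(-1 + 3 i \sqrt{3}\right) + 8\right) \left(-1132\right) = \left(7 + 3 i \sqrt{3}\right) \left(-1132\right) = -7924 - 3396 i \sqrt{3}$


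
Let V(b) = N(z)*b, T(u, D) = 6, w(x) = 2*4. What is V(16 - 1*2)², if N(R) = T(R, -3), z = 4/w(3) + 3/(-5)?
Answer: 7056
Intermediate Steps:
w(x) = 8
z = -⅒ (z = 4/8 + 3/(-5) = 4*(⅛) + 3*(-⅕) = ½ - ⅗ = -⅒ ≈ -0.10000)
N(R) = 6
V(b) = 6*b
V(16 - 1*2)² = (6*(16 - 1*2))² = (6*(16 - 2))² = (6*14)² = 84² = 7056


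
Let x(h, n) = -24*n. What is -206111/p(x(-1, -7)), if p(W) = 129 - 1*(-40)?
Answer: -206111/169 ≈ -1219.6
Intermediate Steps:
p(W) = 169 (p(W) = 129 + 40 = 169)
-206111/p(x(-1, -7)) = -206111/169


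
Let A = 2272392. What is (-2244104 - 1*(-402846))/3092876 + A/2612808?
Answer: 15398423937/56118688582 ≈ 0.27439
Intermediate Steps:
(-2244104 - 1*(-402846))/3092876 + A/2612808 = (-2244104 - 1*(-402846))/3092876 + 2272392/2612808 = (-2244104 + 402846)*(1/3092876) + 2272392*(1/2612808) = -1841258*1/3092876 + 31561/36289 = -920629/1546438 + 31561/36289 = 15398423937/56118688582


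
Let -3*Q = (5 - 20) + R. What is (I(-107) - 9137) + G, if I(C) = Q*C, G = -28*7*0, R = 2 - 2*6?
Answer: -30086/3 ≈ -10029.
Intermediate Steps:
R = -10 (R = 2 - 12 = -10)
G = 0 (G = -196*0 = 0)
Q = 25/3 (Q = -((5 - 20) - 10)/3 = -(-15 - 10)/3 = -⅓*(-25) = 25/3 ≈ 8.3333)
I(C) = 25*C/3
(I(-107) - 9137) + G = ((25/3)*(-107) - 9137) + 0 = (-2675/3 - 9137) + 0 = -30086/3 + 0 = -30086/3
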